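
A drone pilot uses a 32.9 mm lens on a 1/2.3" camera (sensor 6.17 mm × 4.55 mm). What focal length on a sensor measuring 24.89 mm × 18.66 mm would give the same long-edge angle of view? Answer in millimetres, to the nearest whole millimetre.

Equal angle of view means equal width/f ratio, so f₂ = f₁ · (width₂/width₁) = 32.9 × 24.89/6.17.
f₂ = 32.9 × 4.03404 ≈ 132.720 mm.

133 mm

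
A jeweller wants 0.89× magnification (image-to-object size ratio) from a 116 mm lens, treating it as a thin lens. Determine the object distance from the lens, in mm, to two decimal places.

246.34 mm

With m = dᵢ/dₒ and 1/f = 1/dₒ + 1/dᵢ, substituting dᵢ = m·dₒ gives 1/f = (1 + 1/m)/dₒ, hence dₒ = f·(1 + 1/m).
dₒ = 116 × (1 + 1/0.89) = 116 × 2.12360 ≈ 246.337 mm.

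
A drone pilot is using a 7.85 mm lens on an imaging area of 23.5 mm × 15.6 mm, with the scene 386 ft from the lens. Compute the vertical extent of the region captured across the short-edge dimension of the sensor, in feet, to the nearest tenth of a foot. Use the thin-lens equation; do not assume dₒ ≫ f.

767.0 ft

dₒ: 386 ft × 304.8 mm/ft = 117652.80 mm.
Similar triangles through the lens centre give W/dₒ = h/dᵢ; with 1/f = 1/dₒ + 1/dᵢ this gives W = h·(dₒ − f)/f.
W = 15.6 mm × (117653 − 7.85) / 7.85 = 15.6 × 14986.6174 ≈ 233791.231 mm = 233791.231/304.8 ft = 767.032 ft.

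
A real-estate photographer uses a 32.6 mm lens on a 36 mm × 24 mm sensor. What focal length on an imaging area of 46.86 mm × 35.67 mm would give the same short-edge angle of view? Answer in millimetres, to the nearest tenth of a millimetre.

Equal angle of view means equal height/f ratio, so f₂ = f₁ · (height₂/height₁) = 32.6 × 35.67/24.
f₂ = 32.6 × 1.48625 ≈ 48.452 mm.

48.5 mm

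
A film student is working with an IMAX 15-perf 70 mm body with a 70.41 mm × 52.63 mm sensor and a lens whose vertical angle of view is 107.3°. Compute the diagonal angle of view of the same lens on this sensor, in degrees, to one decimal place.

132.4°

From the vertical AOV: f = 52.63 / (2·tan(53.65°)) = 52.63 / 2.71770 ≈ 19.3657 mm.
Sensor diagonal = √(70.41² + 52.63²) = √7727.4850 ≈ 87.9061 mm.
Diagonal AOV = 2·arctan(87.9061 / (2 × 19.3657)) = 2·arctan(2.26964) ≈ 132.4435°.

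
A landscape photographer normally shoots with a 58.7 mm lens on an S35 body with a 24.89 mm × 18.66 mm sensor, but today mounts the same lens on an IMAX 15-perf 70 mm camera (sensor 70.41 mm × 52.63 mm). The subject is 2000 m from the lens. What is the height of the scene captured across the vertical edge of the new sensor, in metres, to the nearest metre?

The focal length stays 58.7 mm; the relevant sensor dimension is now h = 52.63 mm. Object distance dₒ = 2000 m = 2e+06 mm.
Thin-lens field height W = h·(dₒ − f)/f = 52.63 × (2e+06 − 58.7)/58.7 ≈ 1793133.060 mm = 1793.13 m.

1793 m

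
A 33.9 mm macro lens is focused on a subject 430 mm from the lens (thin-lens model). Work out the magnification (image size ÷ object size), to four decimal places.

Thin lens: 1/f = 1/dₒ + 1/dᵢ → 1/dᵢ = 1/33.9 − 1/430 = 0.0271729 mm⁻¹, so dᵢ ≈ 36.8013 mm.
Magnification m = dᵢ/dₒ = 36.8013/430 ≈ 0.08558.

0.0856×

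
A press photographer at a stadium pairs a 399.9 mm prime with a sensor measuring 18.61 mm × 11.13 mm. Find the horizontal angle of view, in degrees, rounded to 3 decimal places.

Angle of view α = 2·arctan(w/2f) with w = 18.61 mm and f = 399.9 mm.
w/2f = 0.02327; arctan(0.02327) ≈ 1.3329°, so α ≈ 2.6659°.

2.666°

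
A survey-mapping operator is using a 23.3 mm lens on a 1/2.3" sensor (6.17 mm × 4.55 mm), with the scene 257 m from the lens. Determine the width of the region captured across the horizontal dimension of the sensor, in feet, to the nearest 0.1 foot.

223.3 ft

dₒ: 257 m = 257000 mm.
Similar triangles through the lens centre give W/dₒ = w/dᵢ; with 1/f = 1/dₒ + 1/dᵢ this gives W = w·(dₒ − f)/f.
W = 6.17 mm × (257000 − 23.3) / 23.3 = 6.17 × 11029.0429 ≈ 68049.195 mm = 68049.195/304.8 ft = 223.259 ft.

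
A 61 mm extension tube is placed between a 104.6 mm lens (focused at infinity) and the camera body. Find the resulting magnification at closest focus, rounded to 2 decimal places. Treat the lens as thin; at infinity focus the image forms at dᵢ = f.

0.58×

The tube moves the image plane from f to f + e, so dᵢ = 104.6 + 61 = 165.6 mm. Focus is achieved when 1/f = 1/dₒ + 1/dᵢ, giving dₒ = 1/(1/f − 1/(f+e)).
Magnification m = dᵢ/dₒ = (f+e)·(1/f − 1/(f+e)) = e/f = 61/104.6 ≈ 0.5832.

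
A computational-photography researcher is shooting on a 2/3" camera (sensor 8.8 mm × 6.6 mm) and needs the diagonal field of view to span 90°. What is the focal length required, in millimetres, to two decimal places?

Sensor diagonal = √(8.8² + 6.6²) = √121.0000 ≈ 11.0000 mm.
From α = 2·arctan(d/2f) we get f = d / (2·tan(α/2)).
With d = 11.0000 mm and α/2 = 45°, tan(α/2) ≈ 1.00000, so f ≈ 11.0000 / 2.00000 ≈ 5.5000 mm.

5.50 mm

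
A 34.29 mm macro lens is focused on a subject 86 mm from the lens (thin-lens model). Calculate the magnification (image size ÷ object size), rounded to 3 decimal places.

Thin lens: 1/f = 1/dₒ + 1/dᵢ → 1/dᵢ = 1/34.29 − 1/86 = 0.0175351 mm⁻¹, so dᵢ ≈ 57.0284 mm.
Magnification m = dᵢ/dₒ = 57.0284/86 ≈ 0.66312.

0.663×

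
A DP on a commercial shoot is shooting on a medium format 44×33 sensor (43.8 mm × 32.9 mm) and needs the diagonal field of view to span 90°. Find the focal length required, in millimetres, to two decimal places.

Sensor diagonal = √(43.8² + 32.9²) = √3000.8500 ≈ 54.7800 mm.
From α = 2·arctan(d/2f) we get f = d / (2·tan(α/2)).
With d = 54.7800 mm and α/2 = 45°, tan(α/2) ≈ 1.00000, so f ≈ 54.7800 / 2.00000 ≈ 27.3900 mm.

27.39 mm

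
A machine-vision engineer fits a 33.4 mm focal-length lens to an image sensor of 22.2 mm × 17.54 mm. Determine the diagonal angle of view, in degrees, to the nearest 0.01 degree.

Sensor diagonal = √(22.2² + 17.54²) = √800.4916 ≈ 28.2930 mm.
Angle of view α = 2·arctan(d/2f) with d = 28.2930 mm and f = 33.4 mm.
d/2f = 0.42355; arctan(0.42355) ≈ 22.9550°, so α ≈ 45.9099°.

45.91°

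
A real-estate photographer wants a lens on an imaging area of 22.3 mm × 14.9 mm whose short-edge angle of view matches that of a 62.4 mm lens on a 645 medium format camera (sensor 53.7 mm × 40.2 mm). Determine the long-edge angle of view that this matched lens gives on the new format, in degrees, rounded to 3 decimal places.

Equal short-edge AOV ⇒ f₂ = f₁ · 14.9/40.2 = 62.4 × 0.37065 ≈ 23.1284 mm.
Long-edge AOV on the new format = 2·arctan(22.3 / (2 × 23.1284)) = 2·arctan(0.48209) ≈ 51.4767°.

51.477°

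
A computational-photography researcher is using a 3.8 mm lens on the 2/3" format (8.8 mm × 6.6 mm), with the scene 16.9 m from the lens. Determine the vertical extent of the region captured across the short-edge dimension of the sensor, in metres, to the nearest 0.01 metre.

dₒ: 16.9 m = 16900 mm.
Similar triangles through the lens centre give W/dₒ = h/dᵢ; with 1/f = 1/dₒ + 1/dᵢ this gives W = h·(dₒ − f)/f.
W = 6.6 mm × (16900 − 3.8) / 3.8 = 6.6 × 4446.3684 ≈ 29346.032 mm = 29.346 m.

29.35 m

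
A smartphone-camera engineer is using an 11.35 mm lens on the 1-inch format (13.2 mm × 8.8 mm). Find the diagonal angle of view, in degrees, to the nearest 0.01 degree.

Sensor diagonal = √(13.2² + 8.8²) = √251.6800 ≈ 15.8644 mm.
Angle of view α = 2·arctan(d/2f) with d = 15.8644 mm and f = 11.35 mm.
d/2f = 0.69887; arctan(0.69887) ≈ 34.9487°, so α ≈ 69.8973°.

69.90°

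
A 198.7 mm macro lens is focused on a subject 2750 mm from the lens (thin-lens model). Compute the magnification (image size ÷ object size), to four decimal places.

0.0779×

Thin lens: 1/f = 1/dₒ + 1/dᵢ → 1/dᵢ = 1/198.7 − 1/2750 = 0.0046691 mm⁻¹, so dᵢ ≈ 214.1751 mm.
Magnification m = dᵢ/dₒ = 214.1751/2750 ≈ 0.07788.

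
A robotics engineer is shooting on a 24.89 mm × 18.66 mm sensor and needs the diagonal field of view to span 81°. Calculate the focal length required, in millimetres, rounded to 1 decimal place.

18.2 mm

Sensor diagonal = √(24.89² + 18.66²) = √967.7077 ≈ 31.1080 mm.
From α = 2·arctan(d/2f) we get f = d / (2·tan(α/2)).
With d = 31.1080 mm and α/2 = 40.5°, tan(α/2) ≈ 0.85408, so f ≈ 31.1080 / 1.70816 ≈ 18.2114 mm.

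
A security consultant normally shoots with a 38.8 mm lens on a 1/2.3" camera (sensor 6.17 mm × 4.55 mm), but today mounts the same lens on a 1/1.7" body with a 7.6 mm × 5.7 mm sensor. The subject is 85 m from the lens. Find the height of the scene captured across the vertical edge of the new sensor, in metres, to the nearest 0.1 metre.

12.5 m

The focal length stays 38.8 mm; the relevant sensor dimension is now h = 5.7 mm. Object distance dₒ = 85 m = 85000 mm.
Thin-lens field height W = h·(dₒ − f)/f = 5.7 × (85000 − 38.8)/38.8 ≈ 12481.413 mm = 12.4814 m.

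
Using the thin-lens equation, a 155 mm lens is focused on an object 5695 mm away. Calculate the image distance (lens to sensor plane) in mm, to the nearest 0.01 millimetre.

1/dᵢ = 1/f − 1/dₒ = 1/155 − 1/5695 = 0.0062760 mm⁻¹.
dᵢ = 1/0.0062760 ≈ 159.3366 mm.

159.34 mm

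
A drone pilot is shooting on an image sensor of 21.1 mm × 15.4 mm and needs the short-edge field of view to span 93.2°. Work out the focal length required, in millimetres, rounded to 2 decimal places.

7.28 mm

From α = 2·arctan(h/2f) we get f = h / (2·tan(α/2)).
With h = 15.4 mm and α/2 = 46.6°, tan(α/2) ≈ 1.05747, so f ≈ 15.4 / 2.11494 ≈ 7.2815 mm.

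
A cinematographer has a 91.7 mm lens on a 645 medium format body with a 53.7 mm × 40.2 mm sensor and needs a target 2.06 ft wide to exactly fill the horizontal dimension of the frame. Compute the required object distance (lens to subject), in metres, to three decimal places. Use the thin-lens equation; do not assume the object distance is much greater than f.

1.164 m

W: 2.06 ft × 304.8 mm/ft = 627.89 mm.
Magnification m = w/W = dᵢ/dₒ; combined with 1/f = 1/dₒ + 1/dᵢ this gives dₒ = f·(1 + W/w).
dₒ = 91.7 mm × (1 + 627.888/53.7) = 91.7 × 12.6925 ≈ 1163.903 mm = 1.1639 m.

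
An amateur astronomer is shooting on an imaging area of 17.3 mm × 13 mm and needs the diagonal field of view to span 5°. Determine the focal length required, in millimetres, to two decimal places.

247.82 mm

Sensor diagonal = √(17.3² + 13²) = √468.2900 ≈ 21.6400 mm.
From α = 2·arctan(d/2f) we get f = d / (2·tan(α/2)).
With d = 21.6400 mm and α/2 = 2.5°, tan(α/2) ≈ 0.04366, so f ≈ 21.6400 / 0.08732 ≈ 247.8188 mm.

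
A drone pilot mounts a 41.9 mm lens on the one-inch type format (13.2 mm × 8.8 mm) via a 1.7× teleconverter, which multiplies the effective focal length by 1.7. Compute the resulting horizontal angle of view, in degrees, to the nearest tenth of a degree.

Effective focal length f = 41.9 × 1.7 = 71.23 mm.
α = 2·arctan(13.2 / (2 × 71.23)) = 2·arctan(0.09266) ≈ 10.5875°.

10.6°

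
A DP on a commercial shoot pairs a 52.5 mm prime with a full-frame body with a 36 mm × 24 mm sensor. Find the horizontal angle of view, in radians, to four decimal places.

Angle of view α = 2·arctan(w/2f) with w = 36 mm and f = 52.5 mm.
w/2f = 0.34286; arctan(0.34286) ≈ 0.3303 rad, so α ≈ 0.6606 rad.

0.6606 rad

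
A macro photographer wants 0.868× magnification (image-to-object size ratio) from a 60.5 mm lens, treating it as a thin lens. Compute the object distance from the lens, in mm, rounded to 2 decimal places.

130.20 mm

With m = dᵢ/dₒ and 1/f = 1/dₒ + 1/dᵢ, substituting dᵢ = m·dₒ gives 1/f = (1 + 1/m)/dₒ, hence dₒ = f·(1 + 1/m).
dₒ = 60.5 × (1 + 1/0.868) = 60.5 × 2.15207 ≈ 130.200 mm.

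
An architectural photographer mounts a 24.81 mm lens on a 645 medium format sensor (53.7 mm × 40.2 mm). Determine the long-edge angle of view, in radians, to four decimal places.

Angle of view α = 2·arctan(w/2f) with w = 53.7 mm and f = 24.81 mm.
w/2f = 1.08222; arctan(1.08222) ≈ 0.8249 rad, so α ≈ 1.6497 rad.

1.6497 rad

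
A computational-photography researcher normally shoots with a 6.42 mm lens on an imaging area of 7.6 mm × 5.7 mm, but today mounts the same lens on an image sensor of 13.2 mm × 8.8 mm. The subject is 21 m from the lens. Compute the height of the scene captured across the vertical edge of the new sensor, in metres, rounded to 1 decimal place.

The focal length stays 6.42 mm; the relevant sensor dimension is now h = 8.8 mm. Object distance dₒ = 21 m = 21000 mm.
Thin-lens field height W = h·(dₒ − f)/f = 8.8 × (21000 − 6.42)/6.42 ≈ 28776.247 mm = 28.7762 m.

28.8 m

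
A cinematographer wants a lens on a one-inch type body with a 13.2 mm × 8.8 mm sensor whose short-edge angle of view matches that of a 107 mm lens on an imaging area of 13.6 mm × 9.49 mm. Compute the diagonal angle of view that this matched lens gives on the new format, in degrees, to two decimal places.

9.14°

Equal short-edge AOV ⇒ f₂ = f₁ · 8.8/9.49 = 107 × 0.92729 ≈ 99.2202 mm.
Sensor diagonal = √(13.2² + 8.8²) = √251.6800 ≈ 15.8644 mm.
Diagonal AOV on the new format = 2·arctan(15.8644 / (2 × 99.2202)) = 2·arctan(0.07995) ≈ 9.1416°.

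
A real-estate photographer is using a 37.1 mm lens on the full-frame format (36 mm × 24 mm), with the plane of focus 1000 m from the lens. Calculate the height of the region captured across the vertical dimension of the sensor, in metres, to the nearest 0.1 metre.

dₒ: 1000 m = 1e+06 mm.
Similar triangles through the lens centre give W/dₒ = h/dᵢ; with 1/f = 1/dₒ + 1/dᵢ this gives W = h·(dₒ − f)/f.
W = 24 mm × (1e+06 − 37.1) / 37.1 = 24 × 26953.1779 ≈ 646876.270 mm = 646.876 m.

646.9 m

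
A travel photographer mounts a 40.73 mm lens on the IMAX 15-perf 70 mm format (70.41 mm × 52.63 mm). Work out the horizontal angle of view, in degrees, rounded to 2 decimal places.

Angle of view α = 2·arctan(w/2f) with w = 70.41 mm and f = 40.73 mm.
w/2f = 0.86435; arctan(0.86435) ≈ 40.8385°, so α ≈ 81.6770°.

81.68°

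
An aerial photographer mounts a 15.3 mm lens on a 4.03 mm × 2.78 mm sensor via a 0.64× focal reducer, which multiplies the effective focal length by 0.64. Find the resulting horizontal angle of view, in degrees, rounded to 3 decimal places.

Effective focal length f = 15.3 × 0.64 = 9.792 mm.
α = 2·arctan(4.03 / (2 × 9.792)) = 2·arctan(0.20578) ≈ 23.2560°.

23.256°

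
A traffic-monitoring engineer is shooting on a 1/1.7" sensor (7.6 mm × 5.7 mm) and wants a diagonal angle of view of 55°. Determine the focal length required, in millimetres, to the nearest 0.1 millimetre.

9.1 mm

Sensor diagonal = √(7.6² + 5.7²) = √90.2500 ≈ 9.5000 mm.
From α = 2·arctan(d/2f) we get f = d / (2·tan(α/2)).
With d = 9.5000 mm and α/2 = 27.5°, tan(α/2) ≈ 0.52057, so f ≈ 9.5000 / 1.04113 ≈ 9.1247 mm.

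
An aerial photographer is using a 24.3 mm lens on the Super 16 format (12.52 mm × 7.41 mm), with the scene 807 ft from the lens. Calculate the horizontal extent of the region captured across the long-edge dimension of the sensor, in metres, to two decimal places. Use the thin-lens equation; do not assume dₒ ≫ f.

dₒ: 807 ft × 304.8 mm/ft = 245973.59 mm.
Similar triangles through the lens centre give W/dₒ = w/dᵢ; with 1/f = 1/dₒ + 1/dᵢ this gives W = w·(dₒ − f)/f.
W = 12.52 mm × (245974 − 24.3) / 24.3 = 12.52 × 10121.3700 ≈ 126719.553 mm = 126.72 m.

126.72 m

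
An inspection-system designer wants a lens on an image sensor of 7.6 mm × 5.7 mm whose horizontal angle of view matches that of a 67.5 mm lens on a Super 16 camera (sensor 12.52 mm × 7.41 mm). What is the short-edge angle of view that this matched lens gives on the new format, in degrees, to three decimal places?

7.958°

Equal horizontal AOV ⇒ f₂ = f₁ · 7.6/12.52 = 67.5 × 0.60703 ≈ 40.9744 mm.
Short-edge AOV on the new format = 2·arctan(5.7 / (2 × 40.9744)) = 2·arctan(0.06956) ≈ 7.9577°.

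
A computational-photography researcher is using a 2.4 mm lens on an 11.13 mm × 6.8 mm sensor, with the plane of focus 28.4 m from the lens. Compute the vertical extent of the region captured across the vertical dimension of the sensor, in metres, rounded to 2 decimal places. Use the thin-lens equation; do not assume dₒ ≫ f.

dₒ: 28.4 m = 28400 mm.
Similar triangles through the lens centre give W/dₒ = h/dᵢ; with 1/f = 1/dₒ + 1/dᵢ this gives W = h·(dₒ − f)/f.
W = 6.8 mm × (28400 − 2.4) / 2.4 = 6.8 × 11832.3333 ≈ 80459.867 mm = 80.4599 m.

80.46 m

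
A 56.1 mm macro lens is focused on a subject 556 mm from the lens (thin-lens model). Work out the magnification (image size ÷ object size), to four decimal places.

0.1122×

Thin lens: 1/f = 1/dₒ + 1/dᵢ → 1/dᵢ = 1/56.1 − 1/556 = 0.0160268 mm⁻¹, so dᵢ ≈ 62.3957 mm.
Magnification m = dᵢ/dₒ = 62.3957/556 ≈ 0.11222.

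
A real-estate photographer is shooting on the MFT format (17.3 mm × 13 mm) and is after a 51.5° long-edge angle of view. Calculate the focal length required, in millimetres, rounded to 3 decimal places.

17.933 mm

From α = 2·arctan(w/2f) we get f = w / (2·tan(α/2)).
With w = 17.3 mm and α/2 = 25.75°, tan(α/2) ≈ 0.48234, so f ≈ 17.3 / 0.96469 ≈ 17.9333 mm.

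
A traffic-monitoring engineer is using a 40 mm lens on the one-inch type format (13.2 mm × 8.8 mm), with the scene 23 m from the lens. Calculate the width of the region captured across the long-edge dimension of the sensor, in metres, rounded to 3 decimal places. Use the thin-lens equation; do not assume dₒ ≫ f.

7.577 m

dₒ: 23 m = 23000 mm.
Similar triangles through the lens centre give W/dₒ = w/dᵢ; with 1/f = 1/dₒ + 1/dᵢ this gives W = w·(dₒ − f)/f.
W = 13.2 mm × (23000 − 40) / 40 = 13.2 × 574.0000 ≈ 7576.800 mm = 7.5768 m.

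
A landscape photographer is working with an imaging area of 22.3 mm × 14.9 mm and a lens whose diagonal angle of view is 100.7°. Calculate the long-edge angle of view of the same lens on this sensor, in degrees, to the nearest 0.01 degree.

90.19°

Sensor diagonal = √(22.3² + 14.9²) = √719.3000 ≈ 26.8198 mm.
From the diagonal AOV: f = 26.8198 / (2·tan(50.35°)) = 26.8198 / 2.41329 ≈ 11.1133 mm.
Long-edge AOV = 2·arctan(22.3 / (2 × 11.1133)) = 2·arctan(1.00330) ≈ 90.1887°.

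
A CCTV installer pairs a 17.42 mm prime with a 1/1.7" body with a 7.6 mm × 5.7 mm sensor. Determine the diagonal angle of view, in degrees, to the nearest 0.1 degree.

Sensor diagonal = √(7.6² + 5.7²) = √90.2500 ≈ 9.5000 mm.
Angle of view α = 2·arctan(d/2f) with d = 9.5000 mm and f = 17.42 mm.
d/2f = 0.27268; arctan(0.27268) ≈ 15.2523°, so α ≈ 30.5047°.

30.5°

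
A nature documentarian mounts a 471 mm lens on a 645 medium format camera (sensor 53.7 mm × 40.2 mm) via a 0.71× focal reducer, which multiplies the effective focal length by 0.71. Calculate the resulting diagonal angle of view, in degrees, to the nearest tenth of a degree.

Effective focal length f = 471 × 0.71 = 334.41 mm.
Sensor diagonal = √(53.7² + 40.2²) = √4499.7300 ≈ 67.0800 mm.
α = 2·arctan(67.080 / (2 × 334.41)) = 2·arctan(0.10030) ≈ 11.4548°.

11.5°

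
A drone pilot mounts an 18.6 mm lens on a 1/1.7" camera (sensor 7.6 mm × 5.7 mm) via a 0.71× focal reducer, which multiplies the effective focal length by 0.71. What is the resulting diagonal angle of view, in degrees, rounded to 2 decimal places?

Effective focal length f = 18.6 × 0.71 = 13.206 mm.
Sensor diagonal = √(7.6² + 5.7²) = √90.2500 ≈ 9.5000 mm.
α = 2·arctan(9.500 / (2 × 13.206)) = 2·arctan(0.35968) ≈ 39.5658°.

39.57°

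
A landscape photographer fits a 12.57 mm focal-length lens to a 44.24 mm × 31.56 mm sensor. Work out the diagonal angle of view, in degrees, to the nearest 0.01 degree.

130.35°

Sensor diagonal = √(44.24² + 31.56²) = √2953.2112 ≈ 54.3435 mm.
Angle of view α = 2·arctan(d/2f) with d = 54.3435 mm and f = 12.57 mm.
d/2f = 2.16163; arctan(2.16163) ≈ 65.1741°, so α ≈ 130.3482°.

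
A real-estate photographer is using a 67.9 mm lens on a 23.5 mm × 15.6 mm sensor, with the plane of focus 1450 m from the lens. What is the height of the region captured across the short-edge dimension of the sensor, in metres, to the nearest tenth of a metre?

dₒ: 1450 m = 1.45e+06 mm.
Similar triangles through the lens centre give W/dₒ = h/dᵢ; with 1/f = 1/dₒ + 1/dᵢ this gives W = h·(dₒ − f)/f.
W = 15.6 mm × (1.45e+06 − 67.9) / 67.9 = 15.6 × 21353.9337 ≈ 333121.366 mm = 333.121 m.

333.1 m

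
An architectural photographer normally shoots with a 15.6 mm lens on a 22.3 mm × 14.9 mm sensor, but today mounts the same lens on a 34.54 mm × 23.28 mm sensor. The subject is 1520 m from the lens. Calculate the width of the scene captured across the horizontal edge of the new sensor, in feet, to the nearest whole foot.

The focal length stays 15.6 mm; the relevant sensor dimension is now w = 34.54 mm. Object distance dₒ = 1520 m = 1.52e+06 mm.
Thin-lens field width W = w·(dₒ − f)/f = 34.54 × (1.52e+06 − 15.6)/15.6 ≈ 3365401.357 mm = 3365401.357/304.8 ft = 11041.3 ft.

11041 ft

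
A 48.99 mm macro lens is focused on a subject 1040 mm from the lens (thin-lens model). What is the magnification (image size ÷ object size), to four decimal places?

0.0494×

Thin lens: 1/f = 1/dₒ + 1/dᵢ → 1/dᵢ = 1/48.99 − 1/1040 = 0.0194508 mm⁻¹, so dᵢ ≈ 51.4118 mm.
Magnification m = dᵢ/dₒ = 51.4118/1040 ≈ 0.04943.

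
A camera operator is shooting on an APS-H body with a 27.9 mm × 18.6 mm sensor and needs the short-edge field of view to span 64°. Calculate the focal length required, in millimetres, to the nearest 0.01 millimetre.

14.88 mm

From α = 2·arctan(h/2f) we get f = h / (2·tan(α/2)).
With h = 18.6 mm and α/2 = 32°, tan(α/2) ≈ 0.62487, so f ≈ 18.6 / 1.24974 ≈ 14.8831 mm.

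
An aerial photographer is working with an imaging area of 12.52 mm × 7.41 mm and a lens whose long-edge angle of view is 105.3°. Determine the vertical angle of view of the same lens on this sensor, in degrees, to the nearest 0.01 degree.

75.59°

From the long-edge AOV: f = 12.52 / (2·tan(52.65°)) = 12.52 / 2.62063 ≈ 4.7775 mm.
Vertical AOV = 2·arctan(7.41 / (2 × 4.7775)) = 2·arctan(0.77551) ≈ 75.5881°.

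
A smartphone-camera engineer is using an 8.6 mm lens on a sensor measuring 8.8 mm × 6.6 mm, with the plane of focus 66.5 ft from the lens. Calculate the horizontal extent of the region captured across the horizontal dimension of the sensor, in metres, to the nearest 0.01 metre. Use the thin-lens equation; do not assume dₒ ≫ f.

dₒ: 66.5 ft × 304.8 mm/ft = 20269.20 mm.
Similar triangles through the lens centre give W/dₒ = w/dᵢ; with 1/f = 1/dₒ + 1/dᵢ this gives W = w·(dₒ − f)/f.
W = 8.8 mm × (20269.2 − 8.6) / 8.6 = 8.8 × 2355.8836 ≈ 20731.776 mm = 20.7318 m.

20.73 m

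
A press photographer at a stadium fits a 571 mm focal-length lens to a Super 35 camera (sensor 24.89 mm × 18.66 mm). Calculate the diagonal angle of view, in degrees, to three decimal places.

Sensor diagonal = √(24.89² + 18.66²) = √967.7077 ≈ 31.1080 mm.
Angle of view α = 2·arctan(d/2f) with d = 31.1080 mm and f = 571 mm.
d/2f = 0.02724; arctan(0.02724) ≈ 1.5603°, so α ≈ 3.1207°.

3.121°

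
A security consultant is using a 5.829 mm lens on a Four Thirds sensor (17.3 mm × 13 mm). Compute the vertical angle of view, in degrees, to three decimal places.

Angle of view α = 2·arctan(h/2f) with h = 13 mm and f = 5.829 mm.
h/2f = 1.11511; arctan(1.11511) ≈ 48.1152°, so α ≈ 96.2304°.

96.230°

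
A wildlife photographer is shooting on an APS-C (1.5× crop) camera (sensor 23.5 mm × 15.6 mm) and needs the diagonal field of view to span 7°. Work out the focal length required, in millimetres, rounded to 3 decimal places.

230.587 mm

Sensor diagonal = √(23.5² + 15.6²) = √795.6100 ≈ 28.2066 mm.
From α = 2·arctan(d/2f) we get f = d / (2·tan(α/2)).
With d = 28.2066 mm and α/2 = 3.5°, tan(α/2) ≈ 0.06116, so f ≈ 28.2066 / 0.12233 ≈ 230.5866 mm.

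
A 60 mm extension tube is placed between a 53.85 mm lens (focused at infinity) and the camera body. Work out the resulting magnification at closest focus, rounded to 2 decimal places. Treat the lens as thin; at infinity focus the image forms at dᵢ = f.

1.11×

The tube moves the image plane from f to f + e, so dᵢ = 53.85 + 60 = 113.85 mm. Focus is achieved when 1/f = 1/dₒ + 1/dᵢ, giving dₒ = 1/(1/f − 1/(f+e)).
Magnification m = dᵢ/dₒ = (f+e)·(1/f − 1/(f+e)) = e/f = 60/53.85 ≈ 1.1142.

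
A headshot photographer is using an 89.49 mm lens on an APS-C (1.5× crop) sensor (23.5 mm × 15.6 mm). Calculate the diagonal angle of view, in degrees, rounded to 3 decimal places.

Sensor diagonal = √(23.5² + 15.6²) = √795.6100 ≈ 28.2066 mm.
Angle of view α = 2·arctan(d/2f) with d = 28.2066 mm and f = 89.49 mm.
d/2f = 0.15760; arctan(0.15760) ≈ 8.9559°, so α ≈ 17.9119°.

17.912°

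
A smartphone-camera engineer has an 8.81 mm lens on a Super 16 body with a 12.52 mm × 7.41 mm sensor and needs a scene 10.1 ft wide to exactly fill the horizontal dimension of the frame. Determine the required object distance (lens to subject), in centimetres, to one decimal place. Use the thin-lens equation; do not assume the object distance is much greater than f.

217.5 cm

W: 10.1 ft × 304.8 mm/ft = 3078.48 mm.
Magnification m = w/W = dᵢ/dₒ; combined with 1/f = 1/dₒ + 1/dᵢ this gives dₒ = f·(1 + W/w).
dₒ = 8.81 mm × (1 + 3078.48/12.52) = 8.81 × 246.8850 ≈ 2175.057 mm = 217.506 cm.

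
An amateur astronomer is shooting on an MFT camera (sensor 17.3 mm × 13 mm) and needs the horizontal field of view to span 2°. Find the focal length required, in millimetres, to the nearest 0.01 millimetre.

495.56 mm

From α = 2·arctan(w/2f) we get f = w / (2·tan(α/2)).
With w = 17.3 mm and α/2 = 1°, tan(α/2) ≈ 0.01746, so f ≈ 17.3 / 0.03491 ≈ 495.5582 mm.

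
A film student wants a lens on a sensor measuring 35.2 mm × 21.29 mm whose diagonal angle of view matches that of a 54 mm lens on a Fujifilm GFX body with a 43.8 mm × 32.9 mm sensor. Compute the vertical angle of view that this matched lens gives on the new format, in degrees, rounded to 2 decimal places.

29.42°

Sensor diagonal = √(43.8² + 32.9²) = √3000.8500 ≈ 54.7800 mm.
Sensor diagonal = √(35.2² + 21.29²) = √1692.3041 ≈ 41.1376 mm.
Equal diagonal AOV ⇒ f₂ = f₁ · 41.1376/54.7800 = 54 × 0.75096 ≈ 40.5519 mm.
Vertical AOV on the new format = 2·arctan(21.29 / (2 × 40.5519)) = 2·arctan(0.26250) ≈ 29.4170°.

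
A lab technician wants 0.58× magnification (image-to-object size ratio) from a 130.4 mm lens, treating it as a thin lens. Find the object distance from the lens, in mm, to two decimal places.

355.23 mm

With m = dᵢ/dₒ and 1/f = 1/dₒ + 1/dᵢ, substituting dᵢ = m·dₒ gives 1/f = (1 + 1/m)/dₒ, hence dₒ = f·(1 + 1/m).
dₒ = 130.4 × (1 + 1/0.58) = 130.4 × 2.72414 ≈ 355.228 mm.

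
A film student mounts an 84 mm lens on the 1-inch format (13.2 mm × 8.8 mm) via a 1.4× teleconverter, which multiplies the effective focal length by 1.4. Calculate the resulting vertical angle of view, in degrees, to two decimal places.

Effective focal length f = 84 × 1.4 = 117.6 mm.
α = 2·arctan(8.8 / (2 × 117.6)) = 2·arctan(0.03741) ≈ 4.2854°.

4.29°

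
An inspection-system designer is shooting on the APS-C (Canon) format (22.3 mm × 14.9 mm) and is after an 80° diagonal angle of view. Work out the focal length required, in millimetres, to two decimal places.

Sensor diagonal = √(22.3² + 14.9²) = √719.3000 ≈ 26.8198 mm.
From α = 2·arctan(d/2f) we get f = d / (2·tan(α/2)).
With d = 26.8198 mm and α/2 = 40°, tan(α/2) ≈ 0.83910, so f ≈ 26.8198 / 1.67820 ≈ 15.9813 mm.

15.98 mm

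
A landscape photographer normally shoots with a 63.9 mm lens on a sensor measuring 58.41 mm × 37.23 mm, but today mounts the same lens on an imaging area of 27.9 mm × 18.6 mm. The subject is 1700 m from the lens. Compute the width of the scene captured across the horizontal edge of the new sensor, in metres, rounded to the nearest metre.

742 m

The focal length stays 63.9 mm; the relevant sensor dimension is now w = 27.9 mm. Object distance dₒ = 1700 m = 1.7e+06 mm.
Thin-lens field width W = w·(dₒ − f)/f = 27.9 × (1.7e+06 − 63.9)/63.9 ≈ 742225.621 mm = 742.226 m.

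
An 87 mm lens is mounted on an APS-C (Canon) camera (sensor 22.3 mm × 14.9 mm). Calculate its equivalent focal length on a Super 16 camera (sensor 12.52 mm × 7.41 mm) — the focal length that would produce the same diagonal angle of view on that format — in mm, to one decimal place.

Sensor diagonal = √(22.3² + 14.9²) = √719.3000 ≈ 26.8198 mm.
Sensor diagonal = √(12.52² + 7.41²) = √211.6585 ≈ 14.5485 mm.
Equal angle of view means equal diagonal/f ratio, so f₂ = f₁ · (diagonal₂/diagonal₁) = 87 × 14.5485/26.8198.
f₂ = 87 × 0.54245 ≈ 47.193 mm.

47.2 mm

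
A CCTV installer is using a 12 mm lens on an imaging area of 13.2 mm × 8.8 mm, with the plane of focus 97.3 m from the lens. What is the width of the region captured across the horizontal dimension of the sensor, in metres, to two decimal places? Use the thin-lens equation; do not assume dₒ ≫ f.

107.02 m

dₒ: 97.3 m = 97300 mm.
Similar triangles through the lens centre give W/dₒ = w/dᵢ; with 1/f = 1/dₒ + 1/dᵢ this gives W = w·(dₒ − f)/f.
W = 13.2 mm × (97300 − 12) / 12 = 13.2 × 8107.3333 ≈ 107016.800 mm = 107.017 m.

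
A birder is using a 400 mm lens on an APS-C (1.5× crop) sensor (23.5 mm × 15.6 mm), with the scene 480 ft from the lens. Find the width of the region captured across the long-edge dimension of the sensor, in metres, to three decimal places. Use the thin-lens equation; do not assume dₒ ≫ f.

dₒ: 480 ft × 304.8 mm/ft = 146304.00 mm.
Similar triangles through the lens centre give W/dₒ = w/dᵢ; with 1/f = 1/dₒ + 1/dᵢ this gives W = w·(dₒ − f)/f.
W = 23.5 mm × (146304 − 400) / 400 = 23.5 × 364.7600 ≈ 8571.860 mm = 8.57186 m.

8.572 m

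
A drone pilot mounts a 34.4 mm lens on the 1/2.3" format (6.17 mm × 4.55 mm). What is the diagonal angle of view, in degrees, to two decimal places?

12.72°

Sensor diagonal = √(6.17² + 4.55²) = √58.7714 ≈ 7.6663 mm.
Angle of view α = 2·arctan(d/2f) with d = 7.6663 mm and f = 34.4 mm.
d/2f = 0.11143; arctan(0.11143) ≈ 6.3581°, so α ≈ 12.7163°.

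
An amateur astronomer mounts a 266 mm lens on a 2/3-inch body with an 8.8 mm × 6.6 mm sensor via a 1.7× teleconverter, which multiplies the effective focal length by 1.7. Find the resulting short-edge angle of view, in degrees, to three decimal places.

Effective focal length f = 266 × 1.7 = 452.2 mm.
α = 2·arctan(6.6 / (2 × 452.2)) = 2·arctan(0.00730) ≈ 0.8362°.

0.836°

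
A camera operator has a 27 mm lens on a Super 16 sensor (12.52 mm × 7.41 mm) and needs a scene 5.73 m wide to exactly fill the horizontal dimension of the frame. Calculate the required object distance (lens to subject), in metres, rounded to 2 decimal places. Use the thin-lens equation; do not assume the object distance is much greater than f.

W: 5.73 m = 5730 mm.
Magnification m = w/W = dᵢ/dₒ; combined with 1/f = 1/dₒ + 1/dᵢ this gives dₒ = f·(1 + W/w).
dₒ = 27 mm × (1 + 5730/12.52) = 27 × 458.6677 ≈ 12384.029 mm = 12.384 m.

12.38 m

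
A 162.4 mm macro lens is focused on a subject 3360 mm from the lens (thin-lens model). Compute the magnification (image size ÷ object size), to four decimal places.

0.0508×

Thin lens: 1/f = 1/dₒ + 1/dᵢ → 1/dᵢ = 1/162.4 − 1/3360 = 0.0058600 mm⁻¹, so dᵢ ≈ 170.6480 mm.
Magnification m = dᵢ/dₒ = 170.6480/3360 ≈ 0.05079.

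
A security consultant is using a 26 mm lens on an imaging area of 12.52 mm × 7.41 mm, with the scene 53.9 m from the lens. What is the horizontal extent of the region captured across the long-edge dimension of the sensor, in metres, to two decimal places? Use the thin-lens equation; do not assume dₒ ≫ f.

25.94 m

dₒ: 53.9 m = 53900 mm.
Similar triangles through the lens centre give W/dₒ = w/dᵢ; with 1/f = 1/dₒ + 1/dᵢ this gives W = w·(dₒ − f)/f.
W = 12.52 mm × (53900 − 26) / 26 = 12.52 × 2072.0769 ≈ 25942.403 mm = 25.9424 m.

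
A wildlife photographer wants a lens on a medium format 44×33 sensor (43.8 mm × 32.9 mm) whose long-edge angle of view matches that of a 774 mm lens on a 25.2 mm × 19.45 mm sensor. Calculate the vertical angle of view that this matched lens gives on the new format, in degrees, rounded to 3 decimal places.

Equal long-edge AOV ⇒ f₂ = f₁ · 43.8/25.2 = 774 × 1.73810 ≈ 1345.2857 mm.
Vertical AOV on the new format = 2·arctan(32.9 / (2 × 1345.2857)) = 2·arctan(0.01223) ≈ 1.4011°.

1.401°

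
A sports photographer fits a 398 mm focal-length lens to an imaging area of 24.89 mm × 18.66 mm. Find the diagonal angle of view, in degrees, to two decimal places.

4.48°

Sensor diagonal = √(24.89² + 18.66²) = √967.7077 ≈ 31.1080 mm.
Angle of view α = 2·arctan(d/2f) with d = 31.1080 mm and f = 398 mm.
d/2f = 0.03908; arctan(0.03908) ≈ 2.2380°, so α ≈ 4.4760°.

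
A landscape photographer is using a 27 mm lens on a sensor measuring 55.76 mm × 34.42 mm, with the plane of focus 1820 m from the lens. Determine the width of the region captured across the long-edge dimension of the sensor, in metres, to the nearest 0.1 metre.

3758.6 m

dₒ: 1820 m = 1.82e+06 mm.
Similar triangles through the lens centre give W/dₒ = w/dᵢ; with 1/f = 1/dₒ + 1/dᵢ this gives W = w·(dₒ − f)/f.
W = 55.76 mm × (1.82e+06 − 27) / 27 = 55.76 × 67406.4074 ≈ 3758581.277 mm = 3758.58 m.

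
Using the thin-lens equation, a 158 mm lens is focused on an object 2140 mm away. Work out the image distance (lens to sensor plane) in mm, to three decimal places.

170.595 mm

1/dᵢ = 1/f − 1/dₒ = 1/158 − 1/2140 = 0.0058618 mm⁻¹.
dᵢ = 1/0.0058618 ≈ 170.5954 mm.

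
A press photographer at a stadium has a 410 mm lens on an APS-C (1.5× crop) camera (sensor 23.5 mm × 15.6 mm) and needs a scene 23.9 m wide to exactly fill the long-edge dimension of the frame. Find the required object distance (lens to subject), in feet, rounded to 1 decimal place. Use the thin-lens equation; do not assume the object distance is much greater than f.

1369.4 ft

W: 23.9 m = 23900 mm.
Magnification m = w/W = dᵢ/dₒ; combined with 1/f = 1/dₒ + 1/dᵢ this gives dₒ = f·(1 + W/w).
dₒ = 410 mm × (1 + 23900/23.5) = 410 × 1018.0213 ≈ 417388.723 mm = 417388.723/304.8 ft = 1369.39 ft.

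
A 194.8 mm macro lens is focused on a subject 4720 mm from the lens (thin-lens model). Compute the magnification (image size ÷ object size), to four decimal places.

Thin lens: 1/f = 1/dₒ + 1/dᵢ → 1/dᵢ = 1/194.8 − 1/4720 = 0.0049216 mm⁻¹, so dᵢ ≈ 203.1857 mm.
Magnification m = dᵢ/dₒ = 203.1857/4720 ≈ 0.04305.

0.0430×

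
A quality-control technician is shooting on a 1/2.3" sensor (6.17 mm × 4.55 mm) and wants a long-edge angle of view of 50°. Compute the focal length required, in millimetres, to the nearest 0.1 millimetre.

From α = 2·arctan(w/2f) we get f = w / (2·tan(α/2)).
With w = 6.17 mm and α/2 = 25°, tan(α/2) ≈ 0.46631, so f ≈ 6.17 / 0.93262 ≈ 6.6158 mm.

6.6 mm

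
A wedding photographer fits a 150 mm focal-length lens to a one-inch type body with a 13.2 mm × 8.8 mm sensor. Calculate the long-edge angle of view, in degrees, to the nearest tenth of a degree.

Angle of view α = 2·arctan(w/2f) with w = 13.2 mm and f = 150 mm.
w/2f = 0.04400; arctan(0.04400) ≈ 2.5194°, so α ≈ 5.0388°.

5.0°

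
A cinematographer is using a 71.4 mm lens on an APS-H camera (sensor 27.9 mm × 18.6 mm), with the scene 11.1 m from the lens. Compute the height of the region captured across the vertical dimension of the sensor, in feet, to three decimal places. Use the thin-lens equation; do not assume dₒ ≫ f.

dₒ: 11.1 m = 11100 mm.
Similar triangles through the lens centre give W/dₒ = h/dᵢ; with 1/f = 1/dₒ + 1/dᵢ this gives W = h·(dₒ − f)/f.
W = 18.6 mm × (11100 − 71.4) / 71.4 = 18.6 × 154.4622 ≈ 2872.997 mm = 2872.997/304.8 ft = 9.42584 ft.

9.426 ft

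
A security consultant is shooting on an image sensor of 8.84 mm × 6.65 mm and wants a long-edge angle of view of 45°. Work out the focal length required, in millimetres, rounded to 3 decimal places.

10.671 mm

From α = 2·arctan(w/2f) we get f = w / (2·tan(α/2)).
With w = 8.84 mm and α/2 = 22.5°, tan(α/2) ≈ 0.41421, so f ≈ 8.84 / 0.82843 ≈ 10.6708 mm.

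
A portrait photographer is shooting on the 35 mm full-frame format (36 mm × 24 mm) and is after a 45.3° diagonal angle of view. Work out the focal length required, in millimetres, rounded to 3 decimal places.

51.843 mm

Sensor diagonal = √(36² + 24²) = √1872.0000 ≈ 43.2666 mm.
From α = 2·arctan(d/2f) we get f = d / (2·tan(α/2)).
With d = 43.2666 mm and α/2 = 22.65°, tan(α/2) ≈ 0.41728, so f ≈ 43.2666 / 0.83457 ≈ 51.8431 mm.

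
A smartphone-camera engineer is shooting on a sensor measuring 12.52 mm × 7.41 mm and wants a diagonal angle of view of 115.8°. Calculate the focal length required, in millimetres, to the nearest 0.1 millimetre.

4.6 mm

Sensor diagonal = √(12.52² + 7.41²) = √211.6585 ≈ 14.5485 mm.
From α = 2·arctan(d/2f) we get f = d / (2·tan(α/2)).
With d = 14.5485 mm and α/2 = 57.9°, tan(α/2) ≈ 1.59414, so f ≈ 14.5485 / 3.18827 ≈ 4.5631 mm.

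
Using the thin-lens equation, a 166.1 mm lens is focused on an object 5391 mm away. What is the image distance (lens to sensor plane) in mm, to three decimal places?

1/dᵢ = 1/f − 1/dₒ = 1/166.1 − 1/5391 = 0.0058350 mm⁻¹.
dᵢ = 1/0.0058350 ≈ 171.3803 mm.

171.380 mm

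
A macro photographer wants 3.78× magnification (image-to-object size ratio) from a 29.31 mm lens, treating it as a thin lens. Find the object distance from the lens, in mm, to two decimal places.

With m = dᵢ/dₒ and 1/f = 1/dₒ + 1/dᵢ, substituting dᵢ = m·dₒ gives 1/f = (1 + 1/m)/dₒ, hence dₒ = f·(1 + 1/m).
dₒ = 29.31 × (1 + 1/3.78) = 29.31 × 1.26455 ≈ 37.064 mm.

37.06 mm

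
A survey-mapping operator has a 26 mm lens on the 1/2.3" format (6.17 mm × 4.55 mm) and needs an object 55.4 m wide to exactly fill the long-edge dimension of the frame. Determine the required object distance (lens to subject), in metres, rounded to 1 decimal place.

233.5 m

W: 55.4 m = 55400 mm.
Magnification m = w/W = dᵢ/dₒ; combined with 1/f = 1/dₒ + 1/dᵢ this gives dₒ = f·(1 + W/w).
dₒ = 26 mm × (1 + 55400/6.17) = 26 × 8979.9303 ≈ 233478.188 mm = 233.478 m.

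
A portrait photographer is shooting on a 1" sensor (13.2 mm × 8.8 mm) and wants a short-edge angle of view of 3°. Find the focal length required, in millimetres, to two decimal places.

From α = 2·arctan(h/2f) we get f = h / (2·tan(α/2)).
With h = 8.8 mm and α/2 = 1.5°, tan(α/2) ≈ 0.02619, so f ≈ 8.8 / 0.05237 ≈ 168.0292 mm.

168.03 mm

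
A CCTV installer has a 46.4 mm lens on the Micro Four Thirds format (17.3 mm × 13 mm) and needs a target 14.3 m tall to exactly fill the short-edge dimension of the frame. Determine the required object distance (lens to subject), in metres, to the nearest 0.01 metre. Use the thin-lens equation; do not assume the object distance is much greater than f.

W: 14.3 m = 14300 mm.
Magnification m = h/W = dᵢ/dₒ; combined with 1/f = 1/dₒ + 1/dᵢ this gives dₒ = f·(1 + W/h).
dₒ = 46.4 mm × (1 + 14300/13) = 46.4 × 1101.0000 ≈ 51086.400 mm = 51.0864 m.

51.09 m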